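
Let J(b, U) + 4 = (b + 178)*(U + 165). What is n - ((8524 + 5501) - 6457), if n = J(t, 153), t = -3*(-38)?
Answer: 85284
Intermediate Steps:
t = 114
J(b, U) = -4 + (165 + U)*(178 + b) (J(b, U) = -4 + (b + 178)*(U + 165) = -4 + (178 + b)*(165 + U) = -4 + (165 + U)*(178 + b))
n = 92852 (n = 29366 + 165*114 + 178*153 + 153*114 = 29366 + 18810 + 27234 + 17442 = 92852)
n - ((8524 + 5501) - 6457) = 92852 - ((8524 + 5501) - 6457) = 92852 - (14025 - 6457) = 92852 - 1*7568 = 92852 - 7568 = 85284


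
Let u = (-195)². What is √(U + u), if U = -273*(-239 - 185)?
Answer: √153777 ≈ 392.14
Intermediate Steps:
u = 38025
U = 115752 (U = -273*(-424) = 115752)
√(U + u) = √(115752 + 38025) = √153777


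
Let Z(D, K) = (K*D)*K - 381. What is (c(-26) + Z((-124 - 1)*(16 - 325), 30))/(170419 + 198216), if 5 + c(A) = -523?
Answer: 34761591/368635 ≈ 94.298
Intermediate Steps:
c(A) = -528 (c(A) = -5 - 523 = -528)
Z(D, K) = -381 + D*K² (Z(D, K) = (D*K)*K - 381 = D*K² - 381 = -381 + D*K²)
(c(-26) + Z((-124 - 1)*(16 - 325), 30))/(170419 + 198216) = (-528 + (-381 + ((-124 - 1)*(16 - 325))*30²))/(170419 + 198216) = (-528 + (-381 - 125*(-309)*900))/368635 = (-528 + (-381 + 38625*900))*(1/368635) = (-528 + (-381 + 34762500))*(1/368635) = (-528 + 34762119)*(1/368635) = 34761591*(1/368635) = 34761591/368635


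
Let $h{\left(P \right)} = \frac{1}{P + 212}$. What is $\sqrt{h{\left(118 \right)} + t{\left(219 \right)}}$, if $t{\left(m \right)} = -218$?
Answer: $\frac{i \sqrt{23739870}}{330} \approx 14.765 i$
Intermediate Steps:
$h{\left(P \right)} = \frac{1}{212 + P}$
$\sqrt{h{\left(118 \right)} + t{\left(219 \right)}} = \sqrt{\frac{1}{212 + 118} - 218} = \sqrt{\frac{1}{330} - 218} = \sqrt{- \frac{71939}{330}} = \frac{i \sqrt{23739870}}{330}$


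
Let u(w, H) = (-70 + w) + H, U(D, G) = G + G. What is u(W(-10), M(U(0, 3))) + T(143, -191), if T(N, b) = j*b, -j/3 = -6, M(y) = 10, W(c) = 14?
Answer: -3484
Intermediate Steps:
U(D, G) = 2*G
j = 18 (j = -3*(-6) = 18)
T(N, b) = 18*b
u(w, H) = -70 + H + w
u(W(-10), M(U(0, 3))) + T(143, -191) = (-70 + 10 + 14) + 18*(-191) = -46 - 3438 = -3484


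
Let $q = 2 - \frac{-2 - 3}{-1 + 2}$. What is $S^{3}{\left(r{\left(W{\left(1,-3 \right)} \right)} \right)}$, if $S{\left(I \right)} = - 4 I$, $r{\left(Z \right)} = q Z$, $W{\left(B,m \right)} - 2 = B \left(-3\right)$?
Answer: $21952$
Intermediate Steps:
$W{\left(B,m \right)} = 2 - 3 B$ ($W{\left(B,m \right)} = 2 + B \left(-3\right) = 2 - 3 B$)
$q = 7$ ($q = 2 - - \frac{5}{1} = 2 - \left(-5\right) 1 = 2 - -5 = 2 + 5 = 7$)
$r{\left(Z \right)} = 7 Z$
$S^{3}{\left(r{\left(W{\left(1,-3 \right)} \right)} \right)} = \left(- 4 \cdot 7 \left(2 - 3\right)\right)^{3} = \left(- 4 \cdot 7 \left(-1\right)\right)^{3} = \left(\left(-4\right) \left(-7\right)\right)^{3} = 28^{3} = 21952$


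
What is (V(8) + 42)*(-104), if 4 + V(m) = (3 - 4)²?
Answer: -4056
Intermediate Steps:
V(m) = -3 (V(m) = -4 + (3 - 4)² = -4 + (-1)² = -4 + 1 = -3)
(V(8) + 42)*(-104) = (-3 + 42)*(-104) = 39*(-104) = -4056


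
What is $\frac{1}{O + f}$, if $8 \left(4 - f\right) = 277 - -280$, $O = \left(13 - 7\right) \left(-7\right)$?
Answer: $- \frac{8}{861} \approx -0.0092915$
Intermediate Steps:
$O = -42$ ($O = 6 \left(-7\right) = -42$)
$f = - \frac{525}{8}$ ($f = 4 - \frac{277 - -280}{8} = 4 - \frac{277 + 280}{8} = 4 - \frac{557}{8} = - \frac{525}{8} \approx -65.625$)
$\frac{1}{O + f} = \frac{1}{-42 - \frac{525}{8}} = \frac{1}{- \frac{861}{8}} = - \frac{8}{861}$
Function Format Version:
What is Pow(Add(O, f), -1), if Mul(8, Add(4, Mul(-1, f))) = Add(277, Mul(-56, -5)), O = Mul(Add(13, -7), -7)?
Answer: Rational(-8, 861) ≈ -0.0092915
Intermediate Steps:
O = -42 (O = Mul(6, -7) = -42)
f = Rational(-525, 8) (f = Add(4, Mul(Rational(-1, 8), Add(277, Mul(-56, -5)))) = Add(4, Mul(Rational(-1, 8), Add(277, 280))) = Add(4, Mul(Rational(-1, 8), 557)) = Add(4, Rational(-557, 8)) = Rational(-525, 8) ≈ -65.625)
Pow(Add(O, f), -1) = Pow(Add(-42, Rational(-525, 8)), -1) = Pow(Rational(-861, 8), -1) = Rational(-8, 861)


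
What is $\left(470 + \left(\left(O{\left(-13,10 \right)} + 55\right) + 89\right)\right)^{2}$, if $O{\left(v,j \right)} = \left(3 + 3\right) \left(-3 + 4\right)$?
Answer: $384400$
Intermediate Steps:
$O{\left(v,j \right)} = 6$ ($O{\left(v,j \right)} = 6 \cdot 1 = 6$)
$\left(470 + \left(\left(O{\left(-13,10 \right)} + 55\right) + 89\right)\right)^{2} = \left(470 + \left(\left(6 + 55\right) + 89\right)\right)^{2} = \left(470 + \left(61 + 89\right)\right)^{2} = \left(470 + 150\right)^{2} = 620^{2} = 384400$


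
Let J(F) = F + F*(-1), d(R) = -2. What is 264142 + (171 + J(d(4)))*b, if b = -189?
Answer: 231823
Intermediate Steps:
J(F) = 0 (J(F) = F - F = 0)
264142 + (171 + J(d(4)))*b = 264142 + (171 + 0)*(-189) = 264142 + 171*(-189) = 264142 - 32319 = 231823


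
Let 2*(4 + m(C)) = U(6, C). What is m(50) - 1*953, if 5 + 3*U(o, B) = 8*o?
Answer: -5699/6 ≈ -949.83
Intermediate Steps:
U(o, B) = -5/3 + 8*o/3 (U(o, B) = -5/3 + (8*o)/3 = -5/3 + 8*o/3)
m(C) = 19/6 (m(C) = -4 + (-5/3 + (8/3)*6)/2 = -4 + (-5/3 + 16)/2 = -4 + (1/2)*(43/3) = -4 + 43/6 = 19/6)
m(50) - 1*953 = 19/6 - 1*953 = 19/6 - 953 = -5699/6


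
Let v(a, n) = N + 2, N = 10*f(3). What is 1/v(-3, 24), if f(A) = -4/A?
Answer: -3/34 ≈ -0.088235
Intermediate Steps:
N = -40/3 (N = 10*(-4/3) = -40/3 ≈ -13.333)
v(a, n) = -34/3 (v(a, n) = -40/3 + 2 = -34/3)
1/v(-3, 24) = 1/(-34/3) = -3/34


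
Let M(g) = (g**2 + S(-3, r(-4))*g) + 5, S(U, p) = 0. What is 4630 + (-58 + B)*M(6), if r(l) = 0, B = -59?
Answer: -167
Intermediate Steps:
M(g) = 5 + g**2 (M(g) = (g**2 + 0*g) + 5 = (g**2 + 0) + 5 = g**2 + 5 = 5 + g**2)
4630 + (-58 + B)*M(6) = 4630 + (-58 - 59)*(5 + 6**2) = 4630 - 117*(5 + 36) = 4630 - 117*41 = 4630 - 4797 = -167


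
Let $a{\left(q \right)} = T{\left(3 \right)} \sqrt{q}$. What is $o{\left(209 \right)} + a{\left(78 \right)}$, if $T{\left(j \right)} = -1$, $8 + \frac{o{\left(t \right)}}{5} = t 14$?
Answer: $14590 - \sqrt{78} \approx 14581.0$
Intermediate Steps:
$o{\left(t \right)} = -40 + 70 t$ ($o{\left(t \right)} = -40 + 5 t 14 = -40 + 5 \cdot 14 t = -40 + 70 t$)
$a{\left(q \right)} = - \sqrt{q}$
$o{\left(209 \right)} + a{\left(78 \right)} = \left(-40 + 70 \cdot 209\right) - \sqrt{78} = \left(-40 + 14630\right) - \sqrt{78} = 14590 - \sqrt{78}$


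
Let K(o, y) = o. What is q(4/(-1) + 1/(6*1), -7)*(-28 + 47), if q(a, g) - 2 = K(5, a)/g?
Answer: 171/7 ≈ 24.429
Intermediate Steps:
q(a, g) = 2 + 5/g
q(4/(-1) + 1/(6*1), -7)*(-28 + 47) = (2 + 5/(-7))*(-28 + 47) = (2 + 5*(-⅐))*19 = (2 - 5/7)*19 = (9/7)*19 = 171/7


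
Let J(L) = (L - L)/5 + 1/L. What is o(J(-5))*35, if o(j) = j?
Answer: -7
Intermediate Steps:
J(L) = 1/L (J(L) = 0*(⅕) + 1/L = 0 + 1/L = 1/L)
o(J(-5))*35 = 35/(-5) = -⅕*35 = -7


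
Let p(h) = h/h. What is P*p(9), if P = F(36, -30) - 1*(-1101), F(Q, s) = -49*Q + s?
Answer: -693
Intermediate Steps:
F(Q, s) = s - 49*Q
P = -693 (P = (-30 - 49*36) - 1*(-1101) = (-30 - 1764) + 1101 = -1794 + 1101 = -693)
p(h) = 1
P*p(9) = -693*1 = -693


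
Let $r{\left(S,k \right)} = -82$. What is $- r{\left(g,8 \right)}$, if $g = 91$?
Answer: $82$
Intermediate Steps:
$- r{\left(g,8 \right)} = \left(-1\right) \left(-82\right) = 82$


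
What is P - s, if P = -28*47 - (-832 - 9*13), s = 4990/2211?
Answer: -816427/2211 ≈ -369.26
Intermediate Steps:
s = 4990/2211 (s = 4990*(1/2211) = 4990/2211 ≈ 2.2569)
P = -367 (P = -1316 - (-832 - 117) = -1316 - 1*(-949) = -1316 + 949 = -367)
P - s = -367 - 1*4990/2211 = -367 - 4990/2211 = -816427/2211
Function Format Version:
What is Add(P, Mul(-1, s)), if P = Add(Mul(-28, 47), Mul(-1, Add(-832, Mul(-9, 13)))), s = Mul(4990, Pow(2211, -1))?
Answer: Rational(-816427, 2211) ≈ -369.26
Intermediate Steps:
s = Rational(4990, 2211) (s = Mul(4990, Rational(1, 2211)) = Rational(4990, 2211) ≈ 2.2569)
P = -367 (P = Add(-1316, Mul(-1, Add(-832, -117))) = Add(-1316, Mul(-1, -949)) = Add(-1316, 949) = -367)
Add(P, Mul(-1, s)) = Add(-367, Mul(-1, Rational(4990, 2211))) = Add(-367, Rational(-4990, 2211)) = Rational(-816427, 2211)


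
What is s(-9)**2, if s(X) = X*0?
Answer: 0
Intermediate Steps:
s(X) = 0
s(-9)**2 = 0**2 = 0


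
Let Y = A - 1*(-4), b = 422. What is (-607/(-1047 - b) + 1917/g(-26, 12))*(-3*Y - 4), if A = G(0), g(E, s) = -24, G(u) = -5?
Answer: 933835/11752 ≈ 79.462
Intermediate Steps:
A = -5
Y = -1 (Y = -5 - 1*(-4) = -5 + 4 = -1)
(-607/(-1047 - b) + 1917/g(-26, 12))*(-3*Y - 4) = (-607/(-1047 - 1*422) + 1917/(-24))*(-3*(-1) - 4) = (-607/(-1047 - 422) + 1917*(-1/24))*(3 - 4) = (-607/(-1469) - 639/8)*(-1) = (-607*(-1/1469) - 639/8)*(-1) = (607/1469 - 639/8)*(-1) = -933835/11752*(-1) = 933835/11752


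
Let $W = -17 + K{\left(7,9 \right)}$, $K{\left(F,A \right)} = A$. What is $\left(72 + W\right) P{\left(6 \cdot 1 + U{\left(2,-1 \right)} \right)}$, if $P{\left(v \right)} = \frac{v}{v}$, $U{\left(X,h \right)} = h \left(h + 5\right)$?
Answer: $64$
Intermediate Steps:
$U{\left(X,h \right)} = h \left(5 + h\right)$
$P{\left(v \right)} = 1$
$W = -8$ ($W = -17 + 9 = -8$)
$\left(72 + W\right) P{\left(6 \cdot 1 + U{\left(2,-1 \right)} \right)} = \left(72 - 8\right) 1 = 64 \cdot 1 = 64$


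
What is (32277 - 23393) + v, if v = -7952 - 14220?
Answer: -13288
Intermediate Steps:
v = -22172
(32277 - 23393) + v = (32277 - 23393) - 22172 = 8884 - 22172 = -13288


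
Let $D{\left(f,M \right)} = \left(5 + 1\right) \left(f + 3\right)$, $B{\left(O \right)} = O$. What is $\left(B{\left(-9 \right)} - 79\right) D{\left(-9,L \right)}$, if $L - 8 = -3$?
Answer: $3168$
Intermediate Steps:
$L = 5$ ($L = 8 - 3 = 5$)
$D{\left(f,M \right)} = 18 + 6 f$ ($D{\left(f,M \right)} = 6 \left(3 + f\right) = 18 + 6 f$)
$\left(B{\left(-9 \right)} - 79\right) D{\left(-9,L \right)} = \left(-9 - 79\right) \left(18 + 6 \left(-9\right)\right) = - 88 \left(18 - 54\right) = \left(-88\right) \left(-36\right) = 3168$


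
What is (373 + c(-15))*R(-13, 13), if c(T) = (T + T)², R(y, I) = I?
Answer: 16549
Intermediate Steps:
c(T) = 4*T² (c(T) = (2*T)² = 4*T²)
(373 + c(-15))*R(-13, 13) = (373 + 4*(-15)²)*13 = (373 + 4*225)*13 = (373 + 900)*13 = 1273*13 = 16549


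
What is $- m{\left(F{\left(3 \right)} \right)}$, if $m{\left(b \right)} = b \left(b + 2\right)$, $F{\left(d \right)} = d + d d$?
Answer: $-168$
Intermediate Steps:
$F{\left(d \right)} = d + d^{2}$
$m{\left(b \right)} = b \left(2 + b\right)$
$- m{\left(F{\left(3 \right)} \right)} = - 3 \left(1 + 3\right) \left(2 + 3 \left(1 + 3\right)\right) = - 3 \cdot 4 \left(2 + 3 \cdot 4\right) = - 12 \left(2 + 12\right) = - 12 \cdot 14 = \left(-1\right) 168 = -168$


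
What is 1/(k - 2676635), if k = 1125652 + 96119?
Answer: -1/1454864 ≈ -6.8735e-7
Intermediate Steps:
k = 1221771
1/(k - 2676635) = 1/(1221771 - 2676635) = 1/(-1454864) = -1/1454864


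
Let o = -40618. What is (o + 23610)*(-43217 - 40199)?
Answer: 1418739328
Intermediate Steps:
(o + 23610)*(-43217 - 40199) = (-40618 + 23610)*(-43217 - 40199) = -17008*(-83416) = 1418739328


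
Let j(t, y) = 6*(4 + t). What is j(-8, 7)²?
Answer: 576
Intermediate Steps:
j(t, y) = 24 + 6*t
j(-8, 7)² = (24 + 6*(-8))² = (24 - 48)² = (-24)² = 576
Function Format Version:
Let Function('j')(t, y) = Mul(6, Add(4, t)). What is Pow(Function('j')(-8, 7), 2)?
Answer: 576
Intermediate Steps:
Function('j')(t, y) = Add(24, Mul(6, t))
Pow(Function('j')(-8, 7), 2) = Pow(Add(24, Mul(6, -8)), 2) = Pow(Add(24, -48), 2) = Pow(-24, 2) = 576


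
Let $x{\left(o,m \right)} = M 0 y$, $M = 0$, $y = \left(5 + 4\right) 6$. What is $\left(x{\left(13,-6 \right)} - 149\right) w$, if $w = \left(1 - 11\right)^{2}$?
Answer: $-14900$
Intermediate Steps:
$y = 54$ ($y = 9 \cdot 6 = 54$)
$x{\left(o,m \right)} = 0$ ($x{\left(o,m \right)} = 0 \cdot 0 \cdot 54 = 0 \cdot 54 = 0$)
$w = 100$ ($w = \left(-10\right)^{2} = 100$)
$\left(x{\left(13,-6 \right)} - 149\right) w = \left(0 - 149\right) 100 = \left(-149\right) 100 = -14900$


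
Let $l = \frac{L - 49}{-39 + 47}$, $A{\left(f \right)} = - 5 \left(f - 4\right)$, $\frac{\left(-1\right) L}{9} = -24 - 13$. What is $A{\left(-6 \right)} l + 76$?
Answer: $1851$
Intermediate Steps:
$L = 333$ ($L = - 9 \left(-24 - 13\right) = \left(-9\right) \left(-37\right) = 333$)
$A{\left(f \right)} = 20 - 5 f$ ($A{\left(f \right)} = - 5 \left(-4 + f\right) = 20 - 5 f$)
$l = \frac{71}{2}$ ($l = \frac{333 - 49}{-39 + 47} = \frac{284}{8} = 284 \cdot \frac{1}{8} = \frac{71}{2} \approx 35.5$)
$A{\left(-6 \right)} l + 76 = \left(20 - -30\right) \frac{71}{2} + 76 = \left(20 + 30\right) \frac{71}{2} + 76 = 50 \cdot \frac{71}{2} + 76 = 1775 + 76 = 1851$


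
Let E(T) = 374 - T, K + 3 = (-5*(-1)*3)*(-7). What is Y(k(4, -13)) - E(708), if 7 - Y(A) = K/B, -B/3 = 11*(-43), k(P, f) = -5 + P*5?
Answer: 161329/473 ≈ 341.08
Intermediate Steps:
K = -108 (K = -3 + (-5*(-1)*3)*(-7) = -3 + (5*3)*(-7) = -3 + 15*(-7) = -3 - 105 = -108)
k(P, f) = -5 + 5*P
B = 1419 (B = -33*(-43) = -3*(-473) = 1419)
Y(A) = 3347/473 (Y(A) = 7 - (-108)/1419 = 7 - 1*(-36/473) = 7 + 36/473 = 3347/473)
Y(k(4, -13)) - E(708) = 3347/473 - (374 - 1*708) = 3347/473 - (374 - 708) = 3347/473 - 1*(-334) = 3347/473 + 334 = 161329/473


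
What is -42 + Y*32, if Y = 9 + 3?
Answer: 342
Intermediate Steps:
Y = 12
-42 + Y*32 = -42 + 12*32 = -42 + 384 = 342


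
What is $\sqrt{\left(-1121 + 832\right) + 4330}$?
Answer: $3 \sqrt{449} \approx 63.569$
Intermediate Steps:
$\sqrt{\left(-1121 + 832\right) + 4330} = \sqrt{-289 + 4330} = \sqrt{4041} = 3 \sqrt{449}$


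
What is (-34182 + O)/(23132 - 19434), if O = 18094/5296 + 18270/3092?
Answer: -69948184457/7569450992 ≈ -9.2408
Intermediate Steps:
O = 19088071/2046904 (O = 18094*(1/5296) + 18270*(1/3092) = 9047/2648 + 9135/1546 = 19088071/2046904 ≈ 9.3253)
(-34182 + O)/(23132 - 19434) = (-34182 + 19088071/2046904)/(23132 - 19434) = -69948184457/2046904/3698 = -69948184457/2046904*1/3698 = -69948184457/7569450992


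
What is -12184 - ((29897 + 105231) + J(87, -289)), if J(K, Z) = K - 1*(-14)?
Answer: -147413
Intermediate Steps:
J(K, Z) = 14 + K (J(K, Z) = K + 14 = 14 + K)
-12184 - ((29897 + 105231) + J(87, -289)) = -12184 - ((29897 + 105231) + (14 + 87)) = -12184 - (135128 + 101) = -12184 - 1*135229 = -12184 - 135229 = -147413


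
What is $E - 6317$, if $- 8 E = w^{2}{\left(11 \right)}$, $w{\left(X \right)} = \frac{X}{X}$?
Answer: $- \frac{50537}{8} \approx -6317.1$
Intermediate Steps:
$w{\left(X \right)} = 1$
$E = - \frac{1}{8}$ ($E = - \frac{1^{2}}{8} = \left(- \frac{1}{8}\right) 1 = - \frac{1}{8} \approx -0.125$)
$E - 6317 = - \frac{1}{8} - 6317 = - \frac{50537}{8}$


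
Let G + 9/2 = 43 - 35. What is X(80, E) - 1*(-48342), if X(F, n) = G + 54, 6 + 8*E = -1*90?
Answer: 96799/2 ≈ 48400.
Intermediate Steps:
G = 7/2 (G = -9/2 + (43 - 35) = -9/2 + 8 = 7/2 ≈ 3.5000)
E = -12 (E = -¾ + (-1*90)/8 = -¾ + (⅛)*(-90) = -¾ - 45/4 = -12)
X(F, n) = 115/2 (X(F, n) = 7/2 + 54 = 115/2)
X(80, E) - 1*(-48342) = 115/2 - 1*(-48342) = 115/2 + 48342 = 96799/2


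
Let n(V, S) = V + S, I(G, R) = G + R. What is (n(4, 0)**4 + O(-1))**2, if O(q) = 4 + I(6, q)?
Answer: 70225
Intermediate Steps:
n(V, S) = S + V
O(q) = 10 + q (O(q) = 4 + (6 + q) = 10 + q)
(n(4, 0)**4 + O(-1))**2 = ((0 + 4)**4 + (10 - 1))**2 = (4**4 + 9)**2 = (256 + 9)**2 = 265**2 = 70225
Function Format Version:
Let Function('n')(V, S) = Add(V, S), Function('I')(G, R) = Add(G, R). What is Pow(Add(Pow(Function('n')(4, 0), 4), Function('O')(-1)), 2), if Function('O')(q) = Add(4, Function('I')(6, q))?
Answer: 70225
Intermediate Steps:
Function('n')(V, S) = Add(S, V)
Function('O')(q) = Add(10, q) (Function('O')(q) = Add(4, Add(6, q)) = Add(10, q))
Pow(Add(Pow(Function('n')(4, 0), 4), Function('O')(-1)), 2) = Pow(Add(Pow(Add(0, 4), 4), Add(10, -1)), 2) = Pow(Add(Pow(4, 4), 9), 2) = Pow(Add(256, 9), 2) = Pow(265, 2) = 70225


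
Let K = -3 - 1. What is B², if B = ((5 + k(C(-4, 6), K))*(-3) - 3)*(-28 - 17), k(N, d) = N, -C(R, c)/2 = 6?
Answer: 656100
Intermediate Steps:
C(R, c) = -12 (C(R, c) = -2*6 = -12)
K = -4
B = -810 (B = ((5 - 12)*(-3) - 3)*(-28 - 17) = (-7*(-3) - 3)*(-45) = (21 - 3)*(-45) = 18*(-45) = -810)
B² = (-810)² = 656100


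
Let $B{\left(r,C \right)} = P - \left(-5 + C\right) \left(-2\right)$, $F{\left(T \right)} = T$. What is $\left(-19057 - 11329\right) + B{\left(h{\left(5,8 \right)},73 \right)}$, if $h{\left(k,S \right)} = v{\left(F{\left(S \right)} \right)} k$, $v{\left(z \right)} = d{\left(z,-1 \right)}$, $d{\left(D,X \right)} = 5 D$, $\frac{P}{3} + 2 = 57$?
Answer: $-30085$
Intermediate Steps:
$P = 165$ ($P = -6 + 3 \cdot 57 = -6 + 171 = 165$)
$v{\left(z \right)} = 5 z$
$h{\left(k,S \right)} = 5 S k$
$B{\left(r,C \right)} = 155 + 2 C$ ($B{\left(r,C \right)} = 165 - \left(-5 + C\right) \left(-2\right) = 165 - \left(10 - 2 C\right) = 165 + \left(-10 + 2 C\right) = 155 + 2 C$)
$\left(-19057 - 11329\right) + B{\left(h{\left(5,8 \right)},73 \right)} = \left(-19057 - 11329\right) + \left(155 + 2 \cdot 73\right) = -30386 + \left(155 + 146\right) = -30386 + 301 = -30085$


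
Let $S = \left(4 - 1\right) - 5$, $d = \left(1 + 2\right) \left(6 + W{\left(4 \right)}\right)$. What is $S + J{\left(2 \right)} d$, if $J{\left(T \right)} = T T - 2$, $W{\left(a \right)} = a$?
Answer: $58$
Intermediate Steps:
$J{\left(T \right)} = -2 + T^{2}$ ($J{\left(T \right)} = T^{2} - 2 = -2 + T^{2}$)
$d = 30$ ($d = \left(1 + 2\right) \left(6 + 4\right) = 3 \cdot 10 = 30$)
$S = -2$ ($S = \left(4 - 1\right) - 5 = 3 - 5 = -2$)
$S + J{\left(2 \right)} d = -2 + \left(-2 + 2^{2}\right) 30 = -2 + \left(-2 + 4\right) 30 = -2 + 2 \cdot 30 = -2 + 60 = 58$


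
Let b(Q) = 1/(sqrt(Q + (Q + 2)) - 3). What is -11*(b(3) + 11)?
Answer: -88 + 22*sqrt(2) ≈ -56.887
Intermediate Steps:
b(Q) = 1/(-3 + sqrt(2 + 2*Q)) (b(Q) = 1/(sqrt(Q + (2 + Q)) - 3) = 1/(sqrt(2 + 2*Q) - 3) = 1/(-3 + sqrt(2 + 2*Q)))
-11*(b(3) + 11) = -11*(1/(-3 + sqrt(2)*sqrt(1 + 3)) + 11) = -11*(1/(-3 + sqrt(2)*sqrt(4)) + 11) = -11*(1/(-3 + sqrt(2)*2) + 11) = -11*(1/(-3 + 2*sqrt(2)) + 11) = -11*(11 + 1/(-3 + 2*sqrt(2))) = -121 - 11/(-3 + 2*sqrt(2))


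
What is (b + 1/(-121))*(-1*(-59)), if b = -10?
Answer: -71449/121 ≈ -590.49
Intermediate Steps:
(b + 1/(-121))*(-1*(-59)) = (-10 + 1/(-121))*(-1*(-59)) = (-10 - 1/121)*59 = -1211/121*59 = -71449/121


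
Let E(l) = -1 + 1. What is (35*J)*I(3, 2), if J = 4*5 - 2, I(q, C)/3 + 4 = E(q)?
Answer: -7560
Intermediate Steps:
E(l) = 0
I(q, C) = -12 (I(q, C) = -12 + 3*0 = -12 + 0 = -12)
J = 18 (J = 20 - 2 = 18)
(35*J)*I(3, 2) = (35*18)*(-12) = 630*(-12) = -7560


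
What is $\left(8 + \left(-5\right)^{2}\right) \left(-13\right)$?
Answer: $-429$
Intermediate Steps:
$\left(8 + \left(-5\right)^{2}\right) \left(-13\right) = \left(8 + 25\right) \left(-13\right) = 33 \left(-13\right) = -429$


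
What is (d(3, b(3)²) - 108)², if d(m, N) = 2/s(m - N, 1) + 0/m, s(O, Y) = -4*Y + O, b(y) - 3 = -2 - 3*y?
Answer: 49308484/4225 ≈ 11671.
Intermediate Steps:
b(y) = 1 - 3*y (b(y) = 3 + (-2 - 3*y) = 1 - 3*y)
s(O, Y) = O - 4*Y
d(m, N) = 2/(-4 + m - N) (d(m, N) = 2/((m - N) - 4*1) + 0/m = 2/((m - N) - 4) + 0 = 2/(-4 + m - N) + 0 = 2/(-4 + m - N))
(d(3, b(3)²) - 108)² = (2/(-4 + 3 - (1 - 3*3)²) - 108)² = (2/(-4 + 3 - (1 - 9)²) - 108)² = (2/(-4 + 3 - 1*(-8)²) - 108)² = (2/(-4 + 3 - 1*64) - 108)² = (2/(-4 + 3 - 64) - 108)² = (2/(-65) - 108)² = (2*(-1/65) - 108)² = (-2/65 - 108)² = (-7022/65)² = 49308484/4225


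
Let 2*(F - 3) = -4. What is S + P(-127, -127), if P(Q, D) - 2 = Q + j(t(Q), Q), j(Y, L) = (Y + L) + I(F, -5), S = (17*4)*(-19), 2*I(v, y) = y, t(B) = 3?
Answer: -3087/2 ≈ -1543.5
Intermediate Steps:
F = 1 (F = 3 + (1/2)*(-4) = 3 - 2 = 1)
I(v, y) = y/2
S = -1292 (S = 68*(-19) = -1292)
j(Y, L) = -5/2 + L + Y (j(Y, L) = (Y + L) + (1/2)*(-5) = (L + Y) - 5/2 = -5/2 + L + Y)
P(Q, D) = 5/2 + 2*Q (P(Q, D) = 2 + (Q + (-5/2 + Q + 3)) = 2 + (Q + (1/2 + Q)) = 2 + (1/2 + 2*Q) = 5/2 + 2*Q)
S + P(-127, -127) = -1292 + (5/2 + 2*(-127)) = -1292 + (5/2 - 254) = -1292 - 503/2 = -3087/2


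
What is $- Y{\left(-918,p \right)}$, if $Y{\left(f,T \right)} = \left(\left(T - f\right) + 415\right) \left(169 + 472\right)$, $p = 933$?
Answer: $-1452506$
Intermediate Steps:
$Y{\left(f,T \right)} = 266015 - 641 f + 641 T$ ($Y{\left(f,T \right)} = \left(415 + T - f\right) 641 = 266015 - 641 f + 641 T$)
$- Y{\left(-918,p \right)} = - (266015 - -588438 + 641 \cdot 933) = - (266015 + 588438 + 598053) = \left(-1\right) 1452506 = -1452506$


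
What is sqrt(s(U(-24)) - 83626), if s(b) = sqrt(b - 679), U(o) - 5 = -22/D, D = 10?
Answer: sqrt(-2090650 + 35*I*sqrt(345))/5 ≈ 0.044961 + 289.18*I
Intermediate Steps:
U(o) = 14/5 (U(o) = 5 - 22/10 = 5 - 22*1/10 = 5 - 11/5 = 14/5)
s(b) = sqrt(-679 + b)
sqrt(s(U(-24)) - 83626) = sqrt(sqrt(-679 + 14/5) - 83626) = sqrt(sqrt(-3381/5) - 83626) = sqrt(7*I*sqrt(345)/5 - 83626) = sqrt(-83626 + 7*I*sqrt(345)/5)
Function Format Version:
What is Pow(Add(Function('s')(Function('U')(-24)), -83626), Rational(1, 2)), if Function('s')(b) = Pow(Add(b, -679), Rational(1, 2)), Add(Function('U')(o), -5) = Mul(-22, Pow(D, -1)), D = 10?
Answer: Mul(Rational(1, 5), Pow(Add(-2090650, Mul(35, I, Pow(345, Rational(1, 2)))), Rational(1, 2))) ≈ Add(0.044961, Mul(289.18, I))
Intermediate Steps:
Function('U')(o) = Rational(14, 5) (Function('U')(o) = Add(5, Mul(-22, Pow(10, -1))) = Add(5, Mul(-22, Rational(1, 10))) = Add(5, Rational(-11, 5)) = Rational(14, 5))
Function('s')(b) = Pow(Add(-679, b), Rational(1, 2))
Pow(Add(Function('s')(Function('U')(-24)), -83626), Rational(1, 2)) = Pow(Add(Pow(Add(-679, Rational(14, 5)), Rational(1, 2)), -83626), Rational(1, 2)) = Pow(Add(Pow(Rational(-3381, 5), Rational(1, 2)), -83626), Rational(1, 2)) = Pow(Add(Mul(Rational(7, 5), I, Pow(345, Rational(1, 2))), -83626), Rational(1, 2)) = Pow(Add(-83626, Mul(Rational(7, 5), I, Pow(345, Rational(1, 2)))), Rational(1, 2))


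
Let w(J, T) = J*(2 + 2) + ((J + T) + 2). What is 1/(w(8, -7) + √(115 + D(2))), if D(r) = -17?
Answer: 5/161 - √2/161 ≈ 0.022272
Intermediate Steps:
w(J, T) = 2 + T + 5*J (w(J, T) = J*4 + (2 + J + T) = 4*J + (2 + J + T) = 2 + T + 5*J)
1/(w(8, -7) + √(115 + D(2))) = 1/((2 - 7 + 5*8) + √(115 - 17)) = 1/((2 - 7 + 40) + √98) = 1/(35 + 7*√2)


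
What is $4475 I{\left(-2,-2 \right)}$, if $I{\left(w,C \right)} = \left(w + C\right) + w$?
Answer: $-26850$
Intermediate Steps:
$I{\left(w,C \right)} = C + 2 w$ ($I{\left(w,C \right)} = \left(C + w\right) + w = C + 2 w$)
$4475 I{\left(-2,-2 \right)} = 4475 \left(-2 + 2 \left(-2\right)\right) = 4475 \left(-2 - 4\right) = 4475 \left(-6\right) = -26850$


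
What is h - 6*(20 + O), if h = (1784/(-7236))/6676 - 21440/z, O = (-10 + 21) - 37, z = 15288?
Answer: 133079068373/3846487554 ≈ 34.598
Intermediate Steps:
O = -26 (O = 11 - 37 = -26)
h = -5394483571/3846487554 (h = (1784/(-7236))/6676 - 21440/15288 = (1784*(-1/7236))*(1/6676) - 21440*1/15288 = -446/1809*1/6676 - 2680/1911 = -223/6038442 - 2680/1911 = -5394483571/3846487554 ≈ -1.4024)
h - 6*(20 + O) = -5394483571/3846487554 - 6*(20 - 26) = -5394483571/3846487554 - 6*(-6) = -5394483571/3846487554 - 1*(-36) = -5394483571/3846487554 + 36 = 133079068373/3846487554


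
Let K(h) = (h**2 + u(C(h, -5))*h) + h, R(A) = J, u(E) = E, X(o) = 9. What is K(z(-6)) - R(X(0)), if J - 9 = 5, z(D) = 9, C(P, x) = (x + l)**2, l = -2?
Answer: 517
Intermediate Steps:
C(P, x) = (-2 + x)**2 (C(P, x) = (x - 2)**2 = (-2 + x)**2)
J = 14 (J = 9 + 5 = 14)
R(A) = 14
K(h) = h**2 + 50*h (K(h) = (h**2 + (-2 - 5)**2*h) + h = (h**2 + (-7)**2*h) + h = (h**2 + 49*h) + h = h**2 + 50*h)
K(z(-6)) - R(X(0)) = 9*(50 + 9) - 1*14 = 9*59 - 14 = 531 - 14 = 517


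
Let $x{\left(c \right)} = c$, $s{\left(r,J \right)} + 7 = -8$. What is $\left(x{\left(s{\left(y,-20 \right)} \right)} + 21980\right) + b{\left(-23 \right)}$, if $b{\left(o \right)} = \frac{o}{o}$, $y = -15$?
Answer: $21966$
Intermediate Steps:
$s{\left(r,J \right)} = -15$ ($s{\left(r,J \right)} = -7 - 8 = -15$)
$b{\left(o \right)} = 1$
$\left(x{\left(s{\left(y,-20 \right)} \right)} + 21980\right) + b{\left(-23 \right)} = \left(-15 + 21980\right) + 1 = 21965 + 1 = 21966$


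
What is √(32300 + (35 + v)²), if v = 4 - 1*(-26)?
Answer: 5*√1461 ≈ 191.12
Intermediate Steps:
v = 30 (v = 4 + 26 = 30)
√(32300 + (35 + v)²) = √(32300 + (35 + 30)²) = √(32300 + 65²) = √(32300 + 4225) = √36525 = 5*√1461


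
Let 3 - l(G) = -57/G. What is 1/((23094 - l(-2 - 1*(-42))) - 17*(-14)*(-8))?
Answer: 40/847423 ≈ 4.7202e-5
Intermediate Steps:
l(G) = 3 + 57/G (l(G) = 3 - (-57)/G = 3 + 57/G)
1/((23094 - l(-2 - 1*(-42))) - 17*(-14)*(-8)) = 1/((23094 - (3 + 57/(-2 - 1*(-42)))) - 17*(-14)*(-8)) = 1/((23094 - (3 + 57/(-2 + 42))) + 238*(-8)) = 1/((23094 - (3 + 57/40)) - 1904) = 1/((23094 - 1*177/40) - 1904) = 1/((23094 - 177/40) - 1904) = 1/(923583/40 - 1904) = 1/(847423/40) = 40/847423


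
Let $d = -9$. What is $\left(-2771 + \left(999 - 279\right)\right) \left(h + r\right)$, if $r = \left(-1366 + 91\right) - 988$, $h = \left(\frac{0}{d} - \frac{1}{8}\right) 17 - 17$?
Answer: $\frac{37445107}{8} \approx 4.6806 \cdot 10^{6}$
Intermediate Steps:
$h = - \frac{153}{8}$ ($h = \left(\frac{0}{-9} - \frac{1}{8}\right) 17 - 17 = \left(0 \left(- \frac{1}{9}\right) - \frac{1}{8}\right) 17 - 17 = \left(0 - \frac{1}{8}\right) 17 - 17 = \left(- \frac{1}{8}\right) 17 - 17 = - \frac{17}{8} - 17 = - \frac{153}{8} \approx -19.125$)
$r = -2263$ ($r = -1275 - 988 = -2263$)
$\left(-2771 + \left(999 - 279\right)\right) \left(h + r\right) = \left(-2771 + \left(999 - 279\right)\right) \left(- \frac{153}{8} - 2263\right) = \left(-2771 + 720\right) \left(- \frac{18257}{8}\right) = \left(-2051\right) \left(- \frac{18257}{8}\right) = \frac{37445107}{8}$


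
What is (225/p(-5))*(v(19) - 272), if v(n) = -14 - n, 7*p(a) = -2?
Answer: 480375/2 ≈ 2.4019e+5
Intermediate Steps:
p(a) = -2/7 (p(a) = (1/7)*(-2) = -2/7)
(225/p(-5))*(v(19) - 272) = (225/(-2/7))*((-14 - 1*19) - 272) = (225*(-7/2))*((-14 - 19) - 272) = -1575*(-33 - 272)/2 = -1575/2*(-305) = 480375/2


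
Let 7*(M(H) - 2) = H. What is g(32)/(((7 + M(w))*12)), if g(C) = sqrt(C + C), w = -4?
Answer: 14/177 ≈ 0.079096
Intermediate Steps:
M(H) = 2 + H/7
g(C) = sqrt(2)*sqrt(C) (g(C) = sqrt(2*C) = sqrt(2)*sqrt(C))
g(32)/(((7 + M(w))*12)) = (sqrt(2)*sqrt(32))/(((7 + (2 + (1/7)*(-4)))*12)) = (sqrt(2)*(4*sqrt(2)))/(((7 + (2 - 4/7))*12)) = 8/(((7 + 10/7)*12)) = 8/(((59/7)*12)) = 8/(708/7) = 8*(7/708) = 14/177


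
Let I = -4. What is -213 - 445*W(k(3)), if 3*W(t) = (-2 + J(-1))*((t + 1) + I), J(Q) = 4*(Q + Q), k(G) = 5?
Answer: 8261/3 ≈ 2753.7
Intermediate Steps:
J(Q) = 8*Q (J(Q) = 4*(2*Q) = 8*Q)
W(t) = 10 - 10*t/3 (W(t) = ((-2 + 8*(-1))*((t + 1) - 4))/3 = ((-2 - 8)*((1 + t) - 4))/3 = (-10*(-3 + t))/3 = (30 - 10*t)/3 = 10 - 10*t/3)
-213 - 445*W(k(3)) = -213 - 445*(10 - 10/3*5) = -213 - 445*(10 - 50/3) = -213 - 445*(-20/3) = -213 + 8900/3 = 8261/3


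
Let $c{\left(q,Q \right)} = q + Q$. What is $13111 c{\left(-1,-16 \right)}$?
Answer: $-222887$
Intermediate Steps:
$c{\left(q,Q \right)} = Q + q$
$13111 c{\left(-1,-16 \right)} = 13111 \left(-16 - 1\right) = 13111 \left(-17\right) = -222887$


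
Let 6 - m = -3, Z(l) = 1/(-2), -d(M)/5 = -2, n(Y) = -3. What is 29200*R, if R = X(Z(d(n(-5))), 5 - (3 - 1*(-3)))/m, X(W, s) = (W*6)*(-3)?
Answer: 29200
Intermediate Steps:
d(M) = 10 (d(M) = -5*(-2) = 10)
Z(l) = -½
m = 9 (m = 6 - 1*(-3) = 6 + 3 = 9)
X(W, s) = -18*W (X(W, s) = (6*W)*(-3) = -18*W)
R = 1 (R = -18*(-½)/9 = 9*(⅑) = 1)
29200*R = 29200*1 = 29200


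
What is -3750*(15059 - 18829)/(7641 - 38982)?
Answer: -4712500/10447 ≈ -451.09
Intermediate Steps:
-3750*(15059 - 18829)/(7641 - 38982) = -3750/((-31341/(-3770))) = -3750/((-31341*(-1/3770))) = -3750/31341/3770 = -3750*3770/31341 = -4712500/10447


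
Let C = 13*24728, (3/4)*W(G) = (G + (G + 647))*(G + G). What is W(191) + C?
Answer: 845568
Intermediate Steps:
W(G) = 8*G*(647 + 2*G)/3 (W(G) = 4*((G + (G + 647))*(G + G))/3 = 4*((G + (647 + G))*(2*G))/3 = 4*((647 + 2*G)*(2*G))/3 = 4*(2*G*(647 + 2*G))/3 = 8*G*(647 + 2*G)/3)
C = 321464
W(191) + C = (8/3)*191*(647 + 2*191) + 321464 = (8/3)*191*(647 + 382) + 321464 = (8/3)*191*1029 + 321464 = 524104 + 321464 = 845568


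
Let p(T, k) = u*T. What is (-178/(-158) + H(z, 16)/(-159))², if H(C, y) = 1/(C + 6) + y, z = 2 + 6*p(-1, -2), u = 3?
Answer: 657721/624100 ≈ 1.0539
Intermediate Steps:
p(T, k) = 3*T
z = -16 (z = 2 + 6*(3*(-1)) = 2 + 6*(-3) = 2 - 18 = -16)
H(C, y) = y + 1/(6 + C) (H(C, y) = 1/(6 + C) + y = y + 1/(6 + C))
(-178/(-158) + H(z, 16)/(-159))² = (-178/(-158) + ((1 + 6*16 - 16*16)/(6 - 16))/(-159))² = (-178*(-1/158) + ((1 + 96 - 256)/(-10))*(-1/159))² = (89/79 - ⅒*(-159)*(-1/159))² = (89/79 + (159/10)*(-1/159))² = (89/79 - ⅒)² = (811/790)² = 657721/624100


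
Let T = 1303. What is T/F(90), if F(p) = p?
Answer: 1303/90 ≈ 14.478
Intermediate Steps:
T/F(90) = 1303/90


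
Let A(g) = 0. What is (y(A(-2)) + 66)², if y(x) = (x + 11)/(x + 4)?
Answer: 75625/16 ≈ 4726.6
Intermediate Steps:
y(x) = (11 + x)/(4 + x)
(y(A(-2)) + 66)² = ((11 + 0)/(4 + 0) + 66)² = (11/4 + 66)² = (275/4)² = 75625/16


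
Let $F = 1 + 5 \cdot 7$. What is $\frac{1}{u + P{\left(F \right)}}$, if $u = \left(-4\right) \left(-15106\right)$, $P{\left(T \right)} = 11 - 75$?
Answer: $\frac{1}{60360} \approx 1.6567 \cdot 10^{-5}$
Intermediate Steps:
$F = 36$ ($F = 1 + 35 = 36$)
$P{\left(T \right)} = -64$
$u = 60424$
$\frac{1}{u + P{\left(F \right)}} = \frac{1}{60424 - 64} = \frac{1}{60360}$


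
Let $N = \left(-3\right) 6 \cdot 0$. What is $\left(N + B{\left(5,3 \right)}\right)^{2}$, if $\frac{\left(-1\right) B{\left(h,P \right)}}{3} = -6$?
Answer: $324$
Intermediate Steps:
$B{\left(h,P \right)} = 18$ ($B{\left(h,P \right)} = \left(-3\right) \left(-6\right) = 18$)
$N = 0$ ($N = \left(-18\right) 0 = 0$)
$\left(N + B{\left(5,3 \right)}\right)^{2} = \left(0 + 18\right)^{2} = 18^{2} = 324$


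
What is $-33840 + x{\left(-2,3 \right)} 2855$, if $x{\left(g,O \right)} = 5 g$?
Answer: $-62390$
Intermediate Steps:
$-33840 + x{\left(-2,3 \right)} 2855 = -33840 + 5 \left(-2\right) 2855 = -33840 - 28550 = -62390$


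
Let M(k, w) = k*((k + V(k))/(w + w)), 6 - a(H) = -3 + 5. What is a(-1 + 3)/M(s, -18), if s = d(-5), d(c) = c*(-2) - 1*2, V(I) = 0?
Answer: -9/4 ≈ -2.2500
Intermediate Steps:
d(c) = -2 - 2*c (d(c) = -2*c - 2 = -2 - 2*c)
a(H) = 4 (a(H) = 6 - (-3 + 5) = 6 - 1*2 = 6 - 2 = 4)
s = 8 (s = -2 - 2*(-5) = -2 + 10 = 8)
M(k, w) = k**2/(2*w) (M(k, w) = k*((k + 0)/(w + w)) = k*(k/((2*w))) = k*(k*(1/(2*w))) = k*(k/(2*w)) = k**2/(2*w))
a(-1 + 3)/M(s, -18) = 4/(((1/2)*8**2/(-18))) = 4/(((1/2)*64*(-1/18))) = 4/(-16/9) = 4*(-9/16) = -9/4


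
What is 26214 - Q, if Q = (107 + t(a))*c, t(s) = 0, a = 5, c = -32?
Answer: 29638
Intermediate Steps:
Q = -3424 (Q = (107 + 0)*(-32) = 107*(-32) = -3424)
26214 - Q = 26214 - 1*(-3424) = 26214 + 3424 = 29638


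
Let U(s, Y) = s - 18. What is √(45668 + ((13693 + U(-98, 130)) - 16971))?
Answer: √42274 ≈ 205.61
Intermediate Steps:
U(s, Y) = -18 + s
√(45668 + ((13693 + U(-98, 130)) - 16971)) = √(45668 + ((13693 + (-18 - 98)) - 16971)) = √(45668 + ((13693 - 116) - 16971)) = √(45668 + (13577 - 16971)) = √(45668 - 3394) = √42274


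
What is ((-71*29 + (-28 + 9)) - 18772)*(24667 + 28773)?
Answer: -1114224000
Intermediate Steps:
((-71*29 + (-28 + 9)) - 18772)*(24667 + 28773) = ((-2059 - 19) - 18772)*53440 = (-2078 - 18772)*53440 = -20850*53440 = -1114224000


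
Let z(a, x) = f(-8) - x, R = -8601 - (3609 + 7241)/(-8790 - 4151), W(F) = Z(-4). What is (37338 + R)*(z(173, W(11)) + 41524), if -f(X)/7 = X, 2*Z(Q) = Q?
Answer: 15464194732594/12941 ≈ 1.1950e+9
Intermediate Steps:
Z(Q) = Q/2
f(X) = -7*X
W(F) = -2 (W(F) = (½)*(-4) = -2)
R = -111294691/12941 (R = -8601 - 10850/(-12941) = -8601 - 10850*(-1)/12941 = -8601 - 1*(-10850/12941) = -8601 + 10850/12941 = -111294691/12941 ≈ -8600.2)
z(a, x) = 56 - x (z(a, x) = -7*(-8) - x = 56 - x)
(37338 + R)*(z(173, W(11)) + 41524) = (37338 - 111294691/12941)*((56 - 1*(-2)) + 41524) = 371896367*((56 + 2) + 41524)/12941 = 371896367*(58 + 41524)/12941 = (371896367/12941)*41582 = 15464194732594/12941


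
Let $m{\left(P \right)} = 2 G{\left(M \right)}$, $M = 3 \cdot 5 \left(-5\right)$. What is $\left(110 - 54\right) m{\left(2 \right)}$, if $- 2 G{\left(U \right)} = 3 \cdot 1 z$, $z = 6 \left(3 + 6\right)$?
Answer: $-9072$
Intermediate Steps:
$z = 54$ ($z = 6 \cdot 9 = 54$)
$M = -75$ ($M = 15 \left(-5\right) = -75$)
$G{\left(U \right)} = -81$ ($G{\left(U \right)} = - \frac{3 \cdot 1 \cdot 54}{2} = - \frac{3 \cdot 54}{2} = \left(- \frac{1}{2}\right) 162 = -81$)
$m{\left(P \right)} = -162$ ($m{\left(P \right)} = 2 \left(-81\right) = -162$)
$\left(110 - 54\right) m{\left(2 \right)} = \left(110 - 54\right) \left(-162\right) = 56 \left(-162\right) = -9072$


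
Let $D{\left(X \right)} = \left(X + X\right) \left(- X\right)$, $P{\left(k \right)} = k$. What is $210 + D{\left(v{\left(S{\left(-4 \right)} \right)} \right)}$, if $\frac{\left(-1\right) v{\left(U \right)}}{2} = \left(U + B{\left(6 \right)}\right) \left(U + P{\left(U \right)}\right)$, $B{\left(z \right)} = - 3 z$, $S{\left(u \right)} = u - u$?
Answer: $210$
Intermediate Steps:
$S{\left(u \right)} = 0$
$v{\left(U \right)} = - 4 U \left(-18 + U\right)$ ($v{\left(U \right)} = - 2 \left(U - 18\right) \left(U + U\right) = - 2 \left(U - 18\right) 2 U = - 2 \left(-18 + U\right) 2 U = - 2 \cdot 2 U \left(-18 + U\right) = - 4 U \left(-18 + U\right)$)
$D{\left(X \right)} = - 2 X^{2}$ ($D{\left(X \right)} = 2 X \left(- X\right) = - 2 X^{2}$)
$210 + D{\left(v{\left(S{\left(-4 \right)} \right)} \right)} = 210 - 2 \left(4 \cdot 0 \left(18 - 0\right)\right)^{2} = 210 - 2 \left(4 \cdot 0 \left(18 + 0\right)\right)^{2} = 210 - 2 \left(4 \cdot 0 \cdot 18\right)^{2} = 210 - 2 \cdot 0^{2} = 210 - 0 = 210 + 0 = 210$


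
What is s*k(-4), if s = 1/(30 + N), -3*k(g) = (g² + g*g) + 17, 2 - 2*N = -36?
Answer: -⅓ ≈ -0.33333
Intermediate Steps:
N = 19 (N = 1 - ½*(-36) = 1 + 18 = 19)
k(g) = -17/3 - 2*g²/3 (k(g) = -((g² + g*g) + 17)/3 = -((g² + g²) + 17)/3 = -(2*g² + 17)/3 = -(17 + 2*g²)/3 = -17/3 - 2*g²/3)
s = 1/49 (s = 1/(30 + 19) = 1/49 ≈ 0.020408)
s*k(-4) = (-17/3 - ⅔*(-4)²)/49 = (-17/3 - ⅔*16)/49 = (-17/3 - 32/3)/49 = (1/49)*(-49/3) = -⅓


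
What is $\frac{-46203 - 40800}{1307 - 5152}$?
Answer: $\frac{87003}{3845} \approx 22.628$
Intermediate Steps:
$\frac{-46203 - 40800}{1307 - 5152} = - \frac{87003}{1307 - 5152} = - \frac{87003}{-3845} = \left(-87003\right) \left(- \frac{1}{3845}\right) = \frac{87003}{3845}$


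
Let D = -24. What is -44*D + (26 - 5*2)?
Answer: 1072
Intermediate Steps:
-44*D + (26 - 5*2) = -44*(-24) + (26 - 5*2) = 1056 + (26 - 1*10) = 1056 + (26 - 10) = 1056 + 16 = 1072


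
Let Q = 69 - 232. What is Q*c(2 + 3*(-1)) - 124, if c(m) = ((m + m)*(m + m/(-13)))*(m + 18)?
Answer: -68116/13 ≈ -5239.7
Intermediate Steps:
Q = -163
c(m) = 24*m²*(18 + m)/13 (c(m) = ((2*m)*(m + m*(-1/13)))*(18 + m) = ((2*m)*(m - m/13))*(18 + m) = ((2*m)*(12*m/13))*(18 + m) = (24*m²/13)*(18 + m) = 24*m²*(18 + m)/13)
Q*c(2 + 3*(-1)) - 124 = -3912*(2 + 3*(-1))²*(18 + (2 + 3*(-1)))/13 - 124 = -3912*(2 - 3)²*(18 + (2 - 3))/13 - 124 = -3912*(-1)²*(18 - 1)/13 - 124 = -3912*17/13 - 124 = -163*408/13 - 124 = -66504/13 - 124 = -68116/13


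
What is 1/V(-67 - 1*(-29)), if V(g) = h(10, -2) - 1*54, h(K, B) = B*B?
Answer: -1/50 ≈ -0.020000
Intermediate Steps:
h(K, B) = B²
V(g) = -50 (V(g) = (-2)² - 1*54 = 4 - 54 = -50)
1/V(-67 - 1*(-29)) = 1/(-50) = -1/50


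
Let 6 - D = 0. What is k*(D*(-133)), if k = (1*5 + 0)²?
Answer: -19950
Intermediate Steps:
D = 6 (D = 6 - 1*0 = 6 + 0 = 6)
k = 25 (k = (5 + 0)² = 5² = 25)
k*(D*(-133)) = 25*(6*(-133)) = 25*(-798) = -19950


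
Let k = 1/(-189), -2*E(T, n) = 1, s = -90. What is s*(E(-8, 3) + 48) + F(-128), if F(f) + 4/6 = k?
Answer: -808102/189 ≈ -4275.7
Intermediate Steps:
E(T, n) = -½ (E(T, n) = -½*1 = -½)
k = -1/189 ≈ -0.0052910
F(f) = -127/189 (F(f) = -⅔ - 1/189 = -127/189)
s*(E(-8, 3) + 48) + F(-128) = -90*(-½ + 48) - 127/189 = -90*95/2 - 127/189 = -4275 - 127/189 = -808102/189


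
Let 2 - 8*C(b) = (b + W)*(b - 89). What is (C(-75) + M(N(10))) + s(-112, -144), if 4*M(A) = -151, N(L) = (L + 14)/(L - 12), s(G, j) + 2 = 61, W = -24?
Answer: -2008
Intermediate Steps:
s(G, j) = 59 (s(G, j) = -2 + 61 = 59)
N(L) = (14 + L)/(-12 + L)
C(b) = ¼ - (-89 + b)*(-24 + b)/8 (C(b) = ¼ - (b - 24)*(b - 89)/8 = ¼ - (-24 + b)*(-89 + b)/8 = ¼ - (-89 + b)*(-24 + b)/8)
M(A) = -151/4 (M(A) = (¼)*(-151) = -151/4)
(C(-75) + M(N(10))) + s(-112, -144) = ((-1067/4 - ⅛*(-75)² + (113/8)*(-75)) - 151/4) + 59 = ((-1067/4 - ⅛*5625 - 8475/8) - 151/4) + 59 = ((-1067/4 - 5625/8 - 8475/8) - 151/4) + 59 = (-8117/4 - 151/4) + 59 = -2067 + 59 = -2008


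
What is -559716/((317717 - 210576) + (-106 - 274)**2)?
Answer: -186572/83847 ≈ -2.2251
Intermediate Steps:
-559716/((317717 - 210576) + (-106 - 274)**2) = -559716/(107141 + (-380)**2) = -559716/(107141 + 144400) = -559716/251541 = -559716*1/251541 = -186572/83847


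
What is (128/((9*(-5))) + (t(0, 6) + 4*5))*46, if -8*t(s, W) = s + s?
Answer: 35512/45 ≈ 789.16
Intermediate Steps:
t(s, W) = -s/4 (t(s, W) = -(s + s)/8 = -s/4)
(128/((9*(-5))) + (t(0, 6) + 4*5))*46 = (128/((9*(-5))) + (-¼*0 + 4*5))*46 = (128/(-45) + (0 + 20))*46 = (128*(-1/45) + 20)*46 = (-128/45 + 20)*46 = (772/45)*46 = 35512/45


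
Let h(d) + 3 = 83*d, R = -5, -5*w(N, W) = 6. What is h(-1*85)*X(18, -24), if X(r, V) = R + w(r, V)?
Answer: 218798/5 ≈ 43760.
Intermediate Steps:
w(N, W) = -6/5 (w(N, W) = -⅕*6 = -6/5)
h(d) = -3 + 83*d
X(r, V) = -31/5 (X(r, V) = -5 - 6/5 = -31/5)
h(-1*85)*X(18, -24) = (-3 + 83*(-1*85))*(-31/5) = (-3 + 83*(-85))*(-31/5) = (-3 - 7055)*(-31/5) = -7058*(-31/5) = 218798/5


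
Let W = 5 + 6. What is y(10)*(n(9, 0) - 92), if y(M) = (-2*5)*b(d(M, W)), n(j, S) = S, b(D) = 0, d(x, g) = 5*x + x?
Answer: 0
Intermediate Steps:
W = 11
d(x, g) = 6*x
y(M) = 0 (y(M) = -2*5*0 = -10*0 = 0)
y(10)*(n(9, 0) - 92) = 0*(0 - 92) = 0*(-92) = 0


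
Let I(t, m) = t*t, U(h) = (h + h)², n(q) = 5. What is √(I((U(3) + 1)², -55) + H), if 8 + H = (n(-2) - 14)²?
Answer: √1874234 ≈ 1369.0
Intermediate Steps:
U(h) = 4*h² (U(h) = (2*h)² = 4*h²)
I(t, m) = t²
H = 73 (H = -8 + (5 - 14)² = -8 + (-9)² = -8 + 81 = 73)
√(I((U(3) + 1)², -55) + H) = √(((4*3² + 1)²)² + 73) = √(((4*9 + 1)²)² + 73) = √(((36 + 1)²)² + 73) = √((37²)² + 73) = √(1369² + 73) = √(1874161 + 73) = √1874234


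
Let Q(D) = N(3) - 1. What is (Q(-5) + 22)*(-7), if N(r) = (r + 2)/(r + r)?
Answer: -917/6 ≈ -152.83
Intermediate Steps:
N(r) = (2 + r)/(2*r) (N(r) = (2 + r)/((2*r)) = (2 + r)*(1/(2*r)) = (2 + r)/(2*r))
Q(D) = -⅙ (Q(D) = (½)*(2 + 3)/3 - 1 = (½)*(⅓)*5 - 1 = ⅚ - 1 = -⅙)
(Q(-5) + 22)*(-7) = (-⅙ + 22)*(-7) = (131/6)*(-7) = -917/6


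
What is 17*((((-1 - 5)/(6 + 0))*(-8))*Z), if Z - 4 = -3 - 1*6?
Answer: -680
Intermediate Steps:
Z = -5 (Z = 4 + (-3 - 1*6) = 4 + (-3 - 6) = 4 - 9 = -5)
17*((((-1 - 5)/(6 + 0))*(-8))*Z) = 17*((((-1 - 5)/(6 + 0))*(-8))*(-5)) = 17*((-6/6*(-8))*(-5)) = 17*((-6*1/6*(-8))*(-5)) = 17*(-1*(-8)*(-5)) = 17*(8*(-5)) = 17*(-40) = -680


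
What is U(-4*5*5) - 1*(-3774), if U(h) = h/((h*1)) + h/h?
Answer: 3776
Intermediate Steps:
U(h) = 2 (U(h) = h/h + 1 = 1 + 1 = 2)
U(-4*5*5) - 1*(-3774) = 2 - 1*(-3774) = 2 + 3774 = 3776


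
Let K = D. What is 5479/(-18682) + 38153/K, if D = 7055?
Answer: 674120001/131801510 ≈ 5.1147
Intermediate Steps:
K = 7055
5479/(-18682) + 38153/K = 5479/(-18682) + 38153/7055 = 5479*(-1/18682) + 38153*(1/7055) = -5479/18682 + 38153/7055 = 674120001/131801510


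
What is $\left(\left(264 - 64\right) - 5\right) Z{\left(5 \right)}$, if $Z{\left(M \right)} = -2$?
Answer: $-390$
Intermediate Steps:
$\left(\left(264 - 64\right) - 5\right) Z{\left(5 \right)} = \left(\left(264 - 64\right) - 5\right) \left(-2\right) = \left(200 - 5\right) \left(-2\right) = 195 \left(-2\right) = -390$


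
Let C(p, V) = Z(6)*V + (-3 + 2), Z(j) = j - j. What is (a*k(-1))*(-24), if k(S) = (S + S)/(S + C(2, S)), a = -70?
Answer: 1680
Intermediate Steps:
Z(j) = 0
C(p, V) = -1 (C(p, V) = 0*V + (-3 + 2) = 0 - 1 = -1)
k(S) = 2*S/(-1 + S) (k(S) = (S + S)/(S - 1) = (2*S)/(-1 + S) = 2*S/(-1 + S))
(a*k(-1))*(-24) = -140*(-1)/(-1 - 1)*(-24) = -140*(-1)/(-2)*(-24) = -140*(-1)*(-1)/2*(-24) = -70*1*(-24) = -70*(-24) = 1680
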